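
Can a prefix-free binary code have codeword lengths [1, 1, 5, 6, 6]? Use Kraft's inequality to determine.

Kraft inequality: Σ 2^(-l_i) ≤ 1 for prefix-free code
Calculating: 2^(-1) + 2^(-1) + 2^(-5) + 2^(-6) + 2^(-6)
= 0.5 + 0.5 + 0.03125 + 0.015625 + 0.015625
= 1.0625
Since 1.0625 > 1, prefix-free code does not exist


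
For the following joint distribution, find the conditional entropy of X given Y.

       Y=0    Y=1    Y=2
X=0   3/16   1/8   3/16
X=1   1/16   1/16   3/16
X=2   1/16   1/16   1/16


H(X|Y) = Σ_y p(y) H(X|Y=y)
  p(Y=0) = 5/16, H(X|Y=0) = 1.3710
  p(Y=1) = 1/4, H(X|Y=1) = 1.5000
  p(Y=2) = 7/16, H(X|Y=2) = 1.4488
H(X|Y) = 0.3125×1.3710 + 0.2500×1.5000 + 0.4375×1.4488 = 1.4373 bits


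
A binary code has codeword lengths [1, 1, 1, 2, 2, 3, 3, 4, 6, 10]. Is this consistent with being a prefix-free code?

Kraft inequality: Σ 2^(-l_i) ≤ 1 for prefix-free code
Calculating: 2^(-1) + 2^(-1) + 2^(-1) + 2^(-2) + 2^(-2) + 2^(-3) + 2^(-3) + 2^(-4) + 2^(-6) + 2^(-10)
= 0.5 + 0.5 + 0.5 + 0.25 + 0.25 + 0.125 + 0.125 + 0.0625 + 0.015625 + 0.0009765625
= 2.3291
Since 2.3291 > 1, prefix-free code does not exist


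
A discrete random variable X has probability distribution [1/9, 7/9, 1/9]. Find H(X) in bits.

H(X) = -Σ p(x) log₂ p(x)
  -1/9 × log₂(1/9) = 0.3522
  -7/9 × log₂(7/9) = 0.2820
  -1/9 × log₂(1/9) = 0.3522
H(X) = 0.9864 bits


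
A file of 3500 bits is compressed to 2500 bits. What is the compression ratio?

Compression ratio = Original / Compressed
= 3500 / 2500 = 1.40:1


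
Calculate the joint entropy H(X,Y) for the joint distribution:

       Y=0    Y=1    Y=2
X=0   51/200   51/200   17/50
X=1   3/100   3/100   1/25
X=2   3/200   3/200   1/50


H(X,Y) = -Σ p(x,y) log₂ p(x,y)
  p(0,0)=51/200: -0.2550 × log₂(0.2550) = 0.5027
  p(0,1)=51/200: -0.2550 × log₂(0.2550) = 0.5027
  p(0,2)=17/50: -0.3400 × log₂(0.3400) = 0.5292
  p(1,0)=3/100: -0.0300 × log₂(0.0300) = 0.1518
  p(1,1)=3/100: -0.0300 × log₂(0.0300) = 0.1518
  p(1,2)=1/25: -0.0400 × log₂(0.0400) = 0.1858
  p(2,0)=3/200: -0.0150 × log₂(0.0150) = 0.0909
  p(2,1)=3/200: -0.0150 × log₂(0.0150) = 0.0909
  p(2,2)=1/50: -0.0200 × log₂(0.0200) = 0.1129
H(X,Y) = 2.3185 bits


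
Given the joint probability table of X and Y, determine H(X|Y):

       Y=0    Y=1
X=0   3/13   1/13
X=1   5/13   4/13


H(X|Y) = Σ_y p(y) H(X|Y=y)
  p(Y=0) = 8/13, H(X|Y=0) = 0.9544
  p(Y=1) = 5/13, H(X|Y=1) = 0.7219
H(X|Y) = 0.6154×0.9544 + 0.3846×0.7219 = 0.8650 bits


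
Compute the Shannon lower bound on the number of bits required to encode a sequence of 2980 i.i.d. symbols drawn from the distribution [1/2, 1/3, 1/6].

Entropy H = 1.4591 bits/symbol
Minimum bits = H × n = 1.4591 × 2980
= 4348.26 bits


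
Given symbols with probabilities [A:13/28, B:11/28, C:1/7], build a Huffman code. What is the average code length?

Huffman tree construction:
Combine smallest probabilities repeatedly
Resulting codes:
  A: 0 (length 1)
  B: 11 (length 2)
  C: 10 (length 2)
Average length = Σ p(s) × length(s) = 1.5357 bits


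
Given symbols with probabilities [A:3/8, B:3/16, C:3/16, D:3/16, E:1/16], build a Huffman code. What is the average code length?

Huffman tree construction:
Combine smallest probabilities repeatedly
Resulting codes:
  A: 11 (length 2)
  B: 101 (length 3)
  C: 00 (length 2)
  D: 01 (length 2)
  E: 100 (length 3)
Average length = Σ p(s) × length(s) = 2.2500 bits


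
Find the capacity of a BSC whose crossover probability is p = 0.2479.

For BSC with error probability p:
C = 1 - H(p) where H(p) is binary entropy
H(0.2479) = -0.2479 × log₂(0.2479) - 0.7521 × log₂(0.7521)
H(p) = 0.8079
C = 1 - 0.8079 = 0.1921 bits/use


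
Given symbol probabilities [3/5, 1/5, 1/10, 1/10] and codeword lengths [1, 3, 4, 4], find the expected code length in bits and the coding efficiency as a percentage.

Average length L = Σ p_i × l_i = 2.0000 bits
Entropy H = 1.5710 bits
Efficiency η = H/L × 100% = 78.55%


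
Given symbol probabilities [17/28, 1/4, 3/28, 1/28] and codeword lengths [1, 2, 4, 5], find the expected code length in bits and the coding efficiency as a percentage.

Average length L = Σ p_i × l_i = 1.7143 bits
Entropy H = 1.4540 bits
Efficiency η = H/L × 100% = 84.82%


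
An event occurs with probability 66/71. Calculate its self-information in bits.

Information content I(x) = -log₂(p(x))
I = -log₂(66/71) = -log₂(0.9296)
I = 0.1054 bits


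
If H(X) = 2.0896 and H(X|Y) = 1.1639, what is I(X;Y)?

I(X;Y) = H(X) - H(X|Y)
I(X;Y) = 2.0896 - 1.1639 = 0.9257 bits


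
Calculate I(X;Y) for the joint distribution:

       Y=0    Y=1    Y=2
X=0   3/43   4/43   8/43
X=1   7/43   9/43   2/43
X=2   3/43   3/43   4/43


H(X) = 1.5453, H(Y) = 1.5796, H(X,Y) = 2.9973
I(X;Y) = H(X) + H(Y) - H(X,Y) = 0.1276 bits


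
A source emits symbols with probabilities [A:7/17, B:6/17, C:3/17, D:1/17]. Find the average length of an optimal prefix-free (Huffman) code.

Huffman tree construction:
Combine smallest probabilities repeatedly
Resulting codes:
  A: 0 (length 1)
  B: 11 (length 2)
  C: 101 (length 3)
  D: 100 (length 3)
Average length = Σ p(s) × length(s) = 1.8235 bits


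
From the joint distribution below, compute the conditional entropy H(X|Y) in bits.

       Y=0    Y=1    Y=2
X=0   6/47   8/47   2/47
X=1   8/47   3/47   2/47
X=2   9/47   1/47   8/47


H(X|Y) = Σ_y p(y) H(X|Y=y)
  p(Y=0) = 23/47, H(X|Y=0) = 1.5653
  p(Y=1) = 12/47, H(X|Y=1) = 1.1887
  p(Y=2) = 12/47, H(X|Y=2) = 1.2516
H(X|Y) = 0.4894×1.5653 + 0.2553×1.1887 + 0.2553×1.2516 = 1.3891 bits


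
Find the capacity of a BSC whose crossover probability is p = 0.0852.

For BSC with error probability p:
C = 1 - H(p) where H(p) is binary entropy
H(0.0852) = -0.0852 × log₂(0.0852) - 0.9148 × log₂(0.9148)
H(p) = 0.4202
C = 1 - 0.4202 = 0.5798 bits/use


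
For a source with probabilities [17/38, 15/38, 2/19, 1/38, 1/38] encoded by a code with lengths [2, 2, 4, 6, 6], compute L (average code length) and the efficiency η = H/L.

Average length L = Σ p_i × l_i = 2.4211 bits
Entropy H = 1.6666 bits
Efficiency η = H/L × 100% = 68.84%


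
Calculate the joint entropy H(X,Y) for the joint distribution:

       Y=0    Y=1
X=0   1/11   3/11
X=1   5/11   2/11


H(X,Y) = -Σ p(x,y) log₂ p(x,y)
  p(0,0)=1/11: -0.0909 × log₂(0.0909) = 0.3145
  p(0,1)=3/11: -0.2727 × log₂(0.2727) = 0.5112
  p(1,0)=5/11: -0.4545 × log₂(0.4545) = 0.5170
  p(1,1)=2/11: -0.1818 × log₂(0.1818) = 0.4472
H(X,Y) = 1.7899 bits


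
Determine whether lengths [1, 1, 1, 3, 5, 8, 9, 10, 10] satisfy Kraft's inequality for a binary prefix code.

Kraft inequality: Σ 2^(-l_i) ≤ 1 for prefix-free code
Calculating: 2^(-1) + 2^(-1) + 2^(-1) + 2^(-3) + 2^(-5) + 2^(-8) + 2^(-9) + 2^(-10) + 2^(-10)
= 0.5 + 0.5 + 0.5 + 0.125 + 0.03125 + 0.00390625 + 0.001953125 + 0.0009765625 + 0.0009765625
= 1.6641
Since 1.6641 > 1, prefix-free code does not exist


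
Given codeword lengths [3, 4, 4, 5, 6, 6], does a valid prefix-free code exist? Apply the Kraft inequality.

Kraft inequality: Σ 2^(-l_i) ≤ 1 for prefix-free code
Calculating: 2^(-3) + 2^(-4) + 2^(-4) + 2^(-5) + 2^(-6) + 2^(-6)
= 0.125 + 0.0625 + 0.0625 + 0.03125 + 0.015625 + 0.015625
= 0.3125
Since 0.3125 ≤ 1, prefix-free code exists


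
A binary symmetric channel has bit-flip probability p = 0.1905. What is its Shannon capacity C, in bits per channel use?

For BSC with error probability p:
C = 1 - H(p) where H(p) is binary entropy
H(0.1905) = -0.1905 × log₂(0.1905) - 0.8095 × log₂(0.8095)
H(p) = 0.7025
C = 1 - 0.7025 = 0.2975 bits/use


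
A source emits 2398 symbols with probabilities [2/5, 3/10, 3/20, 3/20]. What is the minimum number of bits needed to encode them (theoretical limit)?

Entropy H = 1.8710 bits/symbol
Minimum bits = H × n = 1.8710 × 2398
= 4486.54 bits


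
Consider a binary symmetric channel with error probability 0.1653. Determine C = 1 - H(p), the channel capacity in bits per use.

For BSC with error probability p:
C = 1 - H(p) where H(p) is binary entropy
H(0.1653) = -0.1653 × log₂(0.1653) - 0.8347 × log₂(0.8347)
H(p) = 0.6468
C = 1 - 0.6468 = 0.3532 bits/use


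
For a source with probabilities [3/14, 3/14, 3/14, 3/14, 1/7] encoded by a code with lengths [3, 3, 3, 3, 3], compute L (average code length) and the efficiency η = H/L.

Average length L = Σ p_i × l_i = 3.0000 bits
Entropy H = 2.3060 bits
Efficiency η = H/L × 100% = 76.87%


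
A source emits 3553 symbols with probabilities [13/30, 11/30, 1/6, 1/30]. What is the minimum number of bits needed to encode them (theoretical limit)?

Entropy H = 1.6479 bits/symbol
Minimum bits = H × n = 1.6479 × 3553
= 5855.06 bits


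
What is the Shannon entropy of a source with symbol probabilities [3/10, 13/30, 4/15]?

H(X) = -Σ p(x) log₂ p(x)
  -3/10 × log₂(3/10) = 0.5211
  -13/30 × log₂(13/30) = 0.5228
  -4/15 × log₂(4/15) = 0.5085
H(X) = 1.5524 bits


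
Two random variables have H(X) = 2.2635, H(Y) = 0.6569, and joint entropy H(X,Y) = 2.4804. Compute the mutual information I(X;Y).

I(X;Y) = H(X) + H(Y) - H(X,Y)
I(X;Y) = 2.2635 + 0.6569 - 2.4804 = 0.44 bits


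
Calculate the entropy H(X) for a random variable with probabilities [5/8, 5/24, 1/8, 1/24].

H(X) = -Σ p(x) log₂ p(x)
  -5/8 × log₂(5/8) = 0.4238
  -5/24 × log₂(5/24) = 0.4715
  -1/8 × log₂(1/8) = 0.3750
  -1/24 × log₂(1/24) = 0.1910
H(X) = 1.4613 bits


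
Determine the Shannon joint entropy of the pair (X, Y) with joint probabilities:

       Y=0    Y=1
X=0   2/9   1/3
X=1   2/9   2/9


H(X,Y) = -Σ p(x,y) log₂ p(x,y)
  p(0,0)=2/9: -0.2222 × log₂(0.2222) = 0.4822
  p(0,1)=1/3: -0.3333 × log₂(0.3333) = 0.5283
  p(1,0)=2/9: -0.2222 × log₂(0.2222) = 0.4822
  p(1,1)=2/9: -0.2222 × log₂(0.2222) = 0.4822
H(X,Y) = 1.9749 bits


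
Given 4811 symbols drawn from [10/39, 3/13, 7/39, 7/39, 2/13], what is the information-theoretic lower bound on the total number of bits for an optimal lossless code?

Entropy H = 2.2966 bits/symbol
Minimum bits = H × n = 2.2966 × 4811
= 11049.18 bits


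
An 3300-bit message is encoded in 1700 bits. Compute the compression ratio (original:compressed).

Compression ratio = Original / Compressed
= 3300 / 1700 = 1.94:1


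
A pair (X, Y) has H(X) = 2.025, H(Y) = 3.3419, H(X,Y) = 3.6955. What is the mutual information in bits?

I(X;Y) = H(X) + H(Y) - H(X,Y)
I(X;Y) = 2.025 + 3.3419 - 3.6955 = 1.6714 bits


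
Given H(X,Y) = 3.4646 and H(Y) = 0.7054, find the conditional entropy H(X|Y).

Chain rule: H(X,Y) = H(X|Y) + H(Y)
H(X|Y) = H(X,Y) - H(Y) = 3.4646 - 0.7054 = 2.7592 bits


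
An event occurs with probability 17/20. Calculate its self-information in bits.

Information content I(x) = -log₂(p(x))
I = -log₂(17/20) = -log₂(0.8500)
I = 0.2345 bits


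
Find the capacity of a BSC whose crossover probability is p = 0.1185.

For BSC with error probability p:
C = 1 - H(p) where H(p) is binary entropy
H(0.1185) = -0.1185 × log₂(0.1185) - 0.8815 × log₂(0.8815)
H(p) = 0.5250
C = 1 - 0.5250 = 0.4750 bits/use


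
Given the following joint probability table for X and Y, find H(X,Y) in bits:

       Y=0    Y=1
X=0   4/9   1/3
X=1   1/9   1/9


H(X,Y) = -Σ p(x,y) log₂ p(x,y)
  p(0,0)=4/9: -0.4444 × log₂(0.4444) = 0.5200
  p(0,1)=1/3: -0.3333 × log₂(0.3333) = 0.5283
  p(1,0)=1/9: -0.1111 × log₂(0.1111) = 0.3522
  p(1,1)=1/9: -0.1111 × log₂(0.1111) = 0.3522
H(X,Y) = 1.7527 bits


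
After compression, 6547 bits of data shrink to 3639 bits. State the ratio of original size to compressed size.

Compression ratio = Original / Compressed
= 6547 / 3639 = 1.80:1


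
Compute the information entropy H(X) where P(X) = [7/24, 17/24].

H(X) = -Σ p(x) log₂ p(x)
  -7/24 × log₂(7/24) = 0.5185
  -17/24 × log₂(17/24) = 0.3524
H(X) = 0.8709 bits


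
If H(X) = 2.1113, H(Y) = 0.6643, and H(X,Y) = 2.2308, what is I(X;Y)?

I(X;Y) = H(X) + H(Y) - H(X,Y)
I(X;Y) = 2.1113 + 0.6643 - 2.2308 = 0.5448 bits


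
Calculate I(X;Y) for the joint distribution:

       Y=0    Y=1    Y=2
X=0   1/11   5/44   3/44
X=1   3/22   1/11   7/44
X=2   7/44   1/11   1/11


H(X) = 1.5706, H(Y) = 1.5754, H(X,Y) = 3.1145
I(X;Y) = H(X) + H(Y) - H(X,Y) = 0.0315 bits


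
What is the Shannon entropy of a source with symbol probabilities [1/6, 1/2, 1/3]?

H(X) = -Σ p(x) log₂ p(x)
  -1/6 × log₂(1/6) = 0.4308
  -1/2 × log₂(1/2) = 0.5000
  -1/3 × log₂(1/3) = 0.5283
H(X) = 1.4591 bits


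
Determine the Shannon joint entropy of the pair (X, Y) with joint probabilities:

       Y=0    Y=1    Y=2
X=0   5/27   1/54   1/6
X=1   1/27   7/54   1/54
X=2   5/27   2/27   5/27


H(X,Y) = -Σ p(x,y) log₂ p(x,y)
  p(0,0)=5/27: -0.1852 × log₂(0.1852) = 0.4505
  p(0,1)=1/54: -0.0185 × log₂(0.0185) = 0.1066
  p(0,2)=1/6: -0.1667 × log₂(0.1667) = 0.4308
  p(1,0)=1/27: -0.0370 × log₂(0.0370) = 0.1761
  p(1,1)=7/54: -0.1296 × log₂(0.1296) = 0.3821
  p(1,2)=1/54: -0.0185 × log₂(0.0185) = 0.1066
  p(2,0)=5/27: -0.1852 × log₂(0.1852) = 0.4505
  p(2,1)=2/27: -0.0741 × log₂(0.0741) = 0.2781
  p(2,2)=5/27: -0.1852 × log₂(0.1852) = 0.4505
H(X,Y) = 2.8319 bits


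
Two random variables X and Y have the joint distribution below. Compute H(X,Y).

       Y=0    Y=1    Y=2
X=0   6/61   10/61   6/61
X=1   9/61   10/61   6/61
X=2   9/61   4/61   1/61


H(X,Y) = -Σ p(x,y) log₂ p(x,y)
  p(0,0)=6/61: -0.0984 × log₂(0.0984) = 0.3291
  p(0,1)=10/61: -0.1639 × log₂(0.1639) = 0.4277
  p(0,2)=6/61: -0.0984 × log₂(0.0984) = 0.3291
  p(1,0)=9/61: -0.1475 × log₂(0.1475) = 0.4073
  p(1,1)=10/61: -0.1639 × log₂(0.1639) = 0.4277
  p(1,2)=6/61: -0.0984 × log₂(0.0984) = 0.3291
  p(2,0)=9/61: -0.1475 × log₂(0.1475) = 0.4073
  p(2,1)=4/61: -0.0656 × log₂(0.0656) = 0.2578
  p(2,2)=1/61: -0.0164 × log₂(0.0164) = 0.0972
H(X,Y) = 3.0123 bits


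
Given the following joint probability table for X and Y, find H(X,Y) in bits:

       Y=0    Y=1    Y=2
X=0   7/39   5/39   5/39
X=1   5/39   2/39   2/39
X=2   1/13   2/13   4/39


H(X,Y) = -Σ p(x,y) log₂ p(x,y)
  p(0,0)=7/39: -0.1795 × log₂(0.1795) = 0.4448
  p(0,1)=5/39: -0.1282 × log₂(0.1282) = 0.3799
  p(0,2)=5/39: -0.1282 × log₂(0.1282) = 0.3799
  p(1,0)=5/39: -0.1282 × log₂(0.1282) = 0.3799
  p(1,1)=2/39: -0.0513 × log₂(0.0513) = 0.2198
  p(1,2)=2/39: -0.0513 × log₂(0.0513) = 0.2198
  p(2,0)=1/13: -0.0769 × log₂(0.0769) = 0.2846
  p(2,1)=2/13: -0.1538 × log₂(0.1538) = 0.4155
  p(2,2)=4/39: -0.1026 × log₂(0.1026) = 0.3370
H(X,Y) = 3.0612 bits


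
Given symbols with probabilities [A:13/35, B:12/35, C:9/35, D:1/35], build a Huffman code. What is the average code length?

Huffman tree construction:
Combine smallest probabilities repeatedly
Resulting codes:
  A: 0 (length 1)
  B: 11 (length 2)
  C: 101 (length 3)
  D: 100 (length 3)
Average length = Σ p(s) × length(s) = 1.9143 bits


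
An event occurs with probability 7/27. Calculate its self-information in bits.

Information content I(x) = -log₂(p(x))
I = -log₂(7/27) = -log₂(0.2593)
I = 1.9475 bits


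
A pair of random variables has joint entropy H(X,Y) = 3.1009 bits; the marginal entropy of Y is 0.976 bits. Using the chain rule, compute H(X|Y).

Chain rule: H(X,Y) = H(X|Y) + H(Y)
H(X|Y) = H(X,Y) - H(Y) = 3.1009 - 0.976 = 2.1249 bits


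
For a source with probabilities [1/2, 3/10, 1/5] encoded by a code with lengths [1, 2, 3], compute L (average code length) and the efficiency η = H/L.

Average length L = Σ p_i × l_i = 1.7000 bits
Entropy H = 1.4855 bits
Efficiency η = H/L × 100% = 87.38%


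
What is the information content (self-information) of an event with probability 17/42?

Information content I(x) = -log₂(p(x))
I = -log₂(17/42) = -log₂(0.4048)
I = 1.3049 bits


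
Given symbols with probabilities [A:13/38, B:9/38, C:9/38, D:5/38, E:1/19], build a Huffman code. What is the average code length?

Huffman tree construction:
Combine smallest probabilities repeatedly
Resulting codes:
  A: 11 (length 2)
  B: 01 (length 2)
  C: 10 (length 2)
  D: 001 (length 3)
  E: 000 (length 3)
Average length = Σ p(s) × length(s) = 2.1842 bits


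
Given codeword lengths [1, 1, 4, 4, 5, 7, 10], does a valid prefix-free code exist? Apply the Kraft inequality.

Kraft inequality: Σ 2^(-l_i) ≤ 1 for prefix-free code
Calculating: 2^(-1) + 2^(-1) + 2^(-4) + 2^(-4) + 2^(-5) + 2^(-7) + 2^(-10)
= 0.5 + 0.5 + 0.0625 + 0.0625 + 0.03125 + 0.0078125 + 0.0009765625
= 1.1650
Since 1.1650 > 1, prefix-free code does not exist


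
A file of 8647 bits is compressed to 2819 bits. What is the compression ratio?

Compression ratio = Original / Compressed
= 8647 / 2819 = 3.07:1


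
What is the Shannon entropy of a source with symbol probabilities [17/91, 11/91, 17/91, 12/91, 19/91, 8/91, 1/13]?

H(X) = -Σ p(x) log₂ p(x)
  -17/91 × log₂(17/91) = 0.4521
  -11/91 × log₂(11/91) = 0.3685
  -17/91 × log₂(17/91) = 0.4521
  -12/91 × log₂(12/91) = 0.3854
  -19/91 × log₂(19/91) = 0.4718
  -8/91 × log₂(8/91) = 0.3084
  -1/13 × log₂(1/13) = 0.2846
H(X) = 2.7231 bits


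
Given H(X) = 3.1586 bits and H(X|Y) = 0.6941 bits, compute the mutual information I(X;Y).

I(X;Y) = H(X) - H(X|Y)
I(X;Y) = 3.1586 - 0.6941 = 2.4645 bits


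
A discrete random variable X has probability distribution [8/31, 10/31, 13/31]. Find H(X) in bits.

H(X) = -Σ p(x) log₂ p(x)
  -8/31 × log₂(8/31) = 0.5043
  -10/31 × log₂(10/31) = 0.5265
  -13/31 × log₂(13/31) = 0.5258
H(X) = 1.5566 bits


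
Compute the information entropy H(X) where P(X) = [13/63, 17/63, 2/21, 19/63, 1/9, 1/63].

H(X) = -Σ p(x) log₂ p(x)
  -13/63 × log₂(13/63) = 0.4698
  -17/63 × log₂(17/63) = 0.5100
  -2/21 × log₂(2/21) = 0.3231
  -19/63 × log₂(19/63) = 0.5216
  -1/9 × log₂(1/9) = 0.3522
  -1/63 × log₂(1/63) = 0.0949
H(X) = 2.2715 bits


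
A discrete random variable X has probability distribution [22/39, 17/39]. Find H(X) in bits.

H(X) = -Σ p(x) log₂ p(x)
  -22/39 × log₂(22/39) = 0.4659
  -17/39 × log₂(17/39) = 0.5222
H(X) = 0.9881 bits


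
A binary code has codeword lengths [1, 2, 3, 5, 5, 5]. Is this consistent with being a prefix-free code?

Kraft inequality: Σ 2^(-l_i) ≤ 1 for prefix-free code
Calculating: 2^(-1) + 2^(-2) + 2^(-3) + 2^(-5) + 2^(-5) + 2^(-5)
= 0.5 + 0.25 + 0.125 + 0.03125 + 0.03125 + 0.03125
= 0.9688
Since 0.9688 ≤ 1, prefix-free code exists


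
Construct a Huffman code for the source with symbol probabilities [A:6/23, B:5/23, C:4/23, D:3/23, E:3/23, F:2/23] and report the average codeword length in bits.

Huffman tree construction:
Combine smallest probabilities repeatedly
Resulting codes:
  A: 10 (length 2)
  B: 00 (length 2)
  C: 111 (length 3)
  D: 011 (length 3)
  E: 110 (length 3)
  F: 010 (length 3)
Average length = Σ p(s) × length(s) = 2.5217 bits


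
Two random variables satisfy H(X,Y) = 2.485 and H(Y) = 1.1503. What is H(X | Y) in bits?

Chain rule: H(X,Y) = H(X|Y) + H(Y)
H(X|Y) = H(X,Y) - H(Y) = 2.485 - 1.1503 = 1.3347 bits


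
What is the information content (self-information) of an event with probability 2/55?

Information content I(x) = -log₂(p(x))
I = -log₂(2/55) = -log₂(0.0364)
I = 4.7814 bits


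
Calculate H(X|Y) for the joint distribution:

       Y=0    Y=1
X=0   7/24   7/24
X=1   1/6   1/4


H(X|Y) = Σ_y p(y) H(X|Y=y)
  p(Y=0) = 11/24, H(X|Y=0) = 0.9457
  p(Y=1) = 13/24, H(X|Y=1) = 0.9957
H(X|Y) = 0.4583×0.9457 + 0.5417×0.9957 = 0.9728 bits


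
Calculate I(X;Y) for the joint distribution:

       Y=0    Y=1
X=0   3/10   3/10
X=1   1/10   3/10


H(X) = 0.9710, H(Y) = 0.9710, H(X,Y) = 1.8955
I(X;Y) = H(X) + H(Y) - H(X,Y) = 0.0464 bits


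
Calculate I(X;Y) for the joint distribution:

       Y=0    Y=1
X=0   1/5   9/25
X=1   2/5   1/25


H(X) = 0.9896, H(Y) = 0.9710, H(X,Y) = 1.7095
I(X;Y) = H(X) + H(Y) - H(X,Y) = 0.2510 bits


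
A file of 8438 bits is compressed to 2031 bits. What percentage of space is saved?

Space savings = (1 - Compressed/Original) × 100%
= (1 - 2031/8438) × 100%
= 75.93%


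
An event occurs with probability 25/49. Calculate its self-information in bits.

Information content I(x) = -log₂(p(x))
I = -log₂(25/49) = -log₂(0.5102)
I = 0.9709 bits


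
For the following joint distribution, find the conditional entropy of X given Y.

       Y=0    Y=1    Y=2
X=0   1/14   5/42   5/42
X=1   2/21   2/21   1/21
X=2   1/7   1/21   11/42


H(X|Y) = Σ_y p(y) H(X|Y=y)
  p(Y=0) = 13/42, H(X|Y=0) = 1.5262
  p(Y=1) = 11/42, H(X|Y=1) = 1.4949
  p(Y=2) = 3/7, H(X|Y=2) = 1.2997
H(X|Y) = 0.3095×1.5262 + 0.2619×1.4949 + 0.4286×1.2997 = 1.4210 bits


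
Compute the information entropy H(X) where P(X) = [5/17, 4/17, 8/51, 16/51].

H(X) = -Σ p(x) log₂ p(x)
  -5/17 × log₂(5/17) = 0.5193
  -4/17 × log₂(4/17) = 0.4912
  -8/51 × log₂(8/51) = 0.4192
  -16/51 × log₂(16/51) = 0.5247
H(X) = 1.9543 bits


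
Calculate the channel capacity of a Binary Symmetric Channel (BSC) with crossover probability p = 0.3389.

For BSC with error probability p:
C = 1 - H(p) where H(p) is binary entropy
H(0.3389) = -0.3389 × log₂(0.3389) - 0.6611 × log₂(0.6611)
H(p) = 0.9238
C = 1 - 0.9238 = 0.0762 bits/use


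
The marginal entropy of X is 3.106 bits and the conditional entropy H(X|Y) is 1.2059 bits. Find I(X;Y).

I(X;Y) = H(X) - H(X|Y)
I(X;Y) = 3.106 - 1.2059 = 1.9001 bits


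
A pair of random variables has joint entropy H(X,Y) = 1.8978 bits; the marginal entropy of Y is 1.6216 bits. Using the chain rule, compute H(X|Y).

Chain rule: H(X,Y) = H(X|Y) + H(Y)
H(X|Y) = H(X,Y) - H(Y) = 1.8978 - 1.6216 = 0.2762 bits


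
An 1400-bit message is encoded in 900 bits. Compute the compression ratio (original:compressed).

Compression ratio = Original / Compressed
= 1400 / 900 = 1.56:1


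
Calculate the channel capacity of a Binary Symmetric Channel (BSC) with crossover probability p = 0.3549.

For BSC with error probability p:
C = 1 - H(p) where H(p) is binary entropy
H(0.3549) = -0.3549 × log₂(0.3549) - 0.6451 × log₂(0.6451)
H(p) = 0.9384
C = 1 - 0.9384 = 0.0616 bits/use


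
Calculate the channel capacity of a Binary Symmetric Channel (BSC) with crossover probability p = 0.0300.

For BSC with error probability p:
C = 1 - H(p) where H(p) is binary entropy
H(0.0300) = -0.0300 × log₂(0.0300) - 0.9700 × log₂(0.9700)
H(p) = 0.1944
C = 1 - 0.1944 = 0.8056 bits/use


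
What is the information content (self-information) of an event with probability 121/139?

Information content I(x) = -log₂(p(x))
I = -log₂(121/139) = -log₂(0.8705)
I = 0.2001 bits


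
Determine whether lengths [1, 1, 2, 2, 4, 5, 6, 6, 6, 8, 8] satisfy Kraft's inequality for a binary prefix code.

Kraft inequality: Σ 2^(-l_i) ≤ 1 for prefix-free code
Calculating: 2^(-1) + 2^(-1) + 2^(-2) + 2^(-2) + 2^(-4) + 2^(-5) + 2^(-6) + 2^(-6) + 2^(-6) + 2^(-8) + 2^(-8)
= 0.5 + 0.5 + 0.25 + 0.25 + 0.0625 + 0.03125 + 0.015625 + 0.015625 + 0.015625 + 0.00390625 + 0.00390625
= 1.6484
Since 1.6484 > 1, prefix-free code does not exist


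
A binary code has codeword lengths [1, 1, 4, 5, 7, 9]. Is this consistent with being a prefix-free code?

Kraft inequality: Σ 2^(-l_i) ≤ 1 for prefix-free code
Calculating: 2^(-1) + 2^(-1) + 2^(-4) + 2^(-5) + 2^(-7) + 2^(-9)
= 0.5 + 0.5 + 0.0625 + 0.03125 + 0.0078125 + 0.001953125
= 1.1035
Since 1.1035 > 1, prefix-free code does not exist


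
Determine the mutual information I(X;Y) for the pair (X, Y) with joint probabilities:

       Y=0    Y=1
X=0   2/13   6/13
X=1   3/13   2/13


H(X) = 0.9612, H(Y) = 0.9612, H(X,Y) = 1.8339
I(X;Y) = H(X) + H(Y) - H(X,Y) = 0.0885 bits


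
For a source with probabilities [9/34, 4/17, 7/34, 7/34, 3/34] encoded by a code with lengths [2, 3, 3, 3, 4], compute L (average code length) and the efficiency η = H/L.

Average length L = Σ p_i × l_i = 2.8235 bits
Entropy H = 2.2467 bits
Efficiency η = H/L × 100% = 79.57%


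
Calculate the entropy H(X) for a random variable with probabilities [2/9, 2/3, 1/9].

H(X) = -Σ p(x) log₂ p(x)
  -2/9 × log₂(2/9) = 0.4822
  -2/3 × log₂(2/3) = 0.3900
  -1/9 × log₂(1/9) = 0.3522
H(X) = 1.2244 bits


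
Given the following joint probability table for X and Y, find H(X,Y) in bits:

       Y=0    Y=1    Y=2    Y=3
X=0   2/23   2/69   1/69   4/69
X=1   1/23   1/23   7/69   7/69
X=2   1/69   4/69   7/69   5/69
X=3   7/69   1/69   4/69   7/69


H(X,Y) = -Σ p(x,y) log₂ p(x,y)
  p(0,0)=2/23: -0.0870 × log₂(0.0870) = 0.3064
  p(0,1)=2/69: -0.0290 × log₂(0.0290) = 0.1481
  p(0,2)=1/69: -0.0145 × log₂(0.0145) = 0.0885
  p(0,3)=4/69: -0.0580 × log₂(0.0580) = 0.2382
  p(1,0)=1/23: -0.0435 × log₂(0.0435) = 0.1967
  p(1,1)=1/23: -0.0435 × log₂(0.0435) = 0.1967
  p(1,2)=7/69: -0.1014 × log₂(0.1014) = 0.3349
  p(1,3)=7/69: -0.1014 × log₂(0.1014) = 0.3349
  p(2,0)=1/69: -0.0145 × log₂(0.0145) = 0.0885
  p(2,1)=4/69: -0.0580 × log₂(0.0580) = 0.2382
  p(2,2)=7/69: -0.1014 × log₂(0.1014) = 0.3349
  p(2,3)=5/69: -0.0725 × log₂(0.0725) = 0.2744
  p(3,0)=7/69: -0.1014 × log₂(0.1014) = 0.3349
  p(3,1)=1/69: -0.0145 × log₂(0.0145) = 0.0885
  p(3,2)=4/69: -0.0580 × log₂(0.0580) = 0.2382
  p(3,3)=7/69: -0.1014 × log₂(0.1014) = 0.3349
H(X,Y) = 3.7768 bits


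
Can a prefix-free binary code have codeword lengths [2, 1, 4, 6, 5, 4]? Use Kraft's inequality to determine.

Kraft inequality: Σ 2^(-l_i) ≤ 1 for prefix-free code
Calculating: 2^(-2) + 2^(-1) + 2^(-4) + 2^(-6) + 2^(-5) + 2^(-4)
= 0.25 + 0.5 + 0.0625 + 0.015625 + 0.03125 + 0.0625
= 0.9219
Since 0.9219 ≤ 1, prefix-free code exists


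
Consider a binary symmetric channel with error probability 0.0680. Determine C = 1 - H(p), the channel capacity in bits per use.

For BSC with error probability p:
C = 1 - H(p) where H(p) is binary entropy
H(0.0680) = -0.0680 × log₂(0.0680) - 0.9320 × log₂(0.9320)
H(p) = 0.3584
C = 1 - 0.3584 = 0.6416 bits/use


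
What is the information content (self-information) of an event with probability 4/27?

Information content I(x) = -log₂(p(x))
I = -log₂(4/27) = -log₂(0.1481)
I = 2.7549 bits


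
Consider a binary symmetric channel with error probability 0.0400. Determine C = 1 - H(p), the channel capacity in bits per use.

For BSC with error probability p:
C = 1 - H(p) where H(p) is binary entropy
H(0.0400) = -0.0400 × log₂(0.0400) - 0.9600 × log₂(0.9600)
H(p) = 0.2423
C = 1 - 0.2423 = 0.7577 bits/use


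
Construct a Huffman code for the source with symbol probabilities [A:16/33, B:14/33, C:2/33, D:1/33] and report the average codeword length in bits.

Huffman tree construction:
Combine smallest probabilities repeatedly
Resulting codes:
  A: 0 (length 1)
  B: 11 (length 2)
  C: 101 (length 3)
  D: 100 (length 3)
Average length = Σ p(s) × length(s) = 1.6061 bits


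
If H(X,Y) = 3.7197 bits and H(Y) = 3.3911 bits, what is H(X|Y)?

Chain rule: H(X,Y) = H(X|Y) + H(Y)
H(X|Y) = H(X,Y) - H(Y) = 3.7197 - 3.3911 = 0.3286 bits


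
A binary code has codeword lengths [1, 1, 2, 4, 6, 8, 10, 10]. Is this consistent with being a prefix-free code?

Kraft inequality: Σ 2^(-l_i) ≤ 1 for prefix-free code
Calculating: 2^(-1) + 2^(-1) + 2^(-2) + 2^(-4) + 2^(-6) + 2^(-8) + 2^(-10) + 2^(-10)
= 0.5 + 0.5 + 0.25 + 0.0625 + 0.015625 + 0.00390625 + 0.0009765625 + 0.0009765625
= 1.3340
Since 1.3340 > 1, prefix-free code does not exist


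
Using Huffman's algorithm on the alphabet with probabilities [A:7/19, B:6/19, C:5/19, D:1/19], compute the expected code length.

Huffman tree construction:
Combine smallest probabilities repeatedly
Resulting codes:
  A: 0 (length 1)
  B: 10 (length 2)
  C: 111 (length 3)
  D: 110 (length 3)
Average length = Σ p(s) × length(s) = 1.9474 bits


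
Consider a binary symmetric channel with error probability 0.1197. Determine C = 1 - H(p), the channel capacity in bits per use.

For BSC with error probability p:
C = 1 - H(p) where H(p) is binary entropy
H(0.1197) = -0.1197 × log₂(0.1197) - 0.8803 × log₂(0.8803)
H(p) = 0.5285
C = 1 - 0.5285 = 0.4715 bits/use


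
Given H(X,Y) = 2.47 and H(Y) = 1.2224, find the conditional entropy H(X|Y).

Chain rule: H(X,Y) = H(X|Y) + H(Y)
H(X|Y) = H(X,Y) - H(Y) = 2.47 - 1.2224 = 1.2476 bits


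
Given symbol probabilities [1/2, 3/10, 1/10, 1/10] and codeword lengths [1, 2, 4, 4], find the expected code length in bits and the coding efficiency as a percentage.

Average length L = Σ p_i × l_i = 1.9000 bits
Entropy H = 1.6855 bits
Efficiency η = H/L × 100% = 88.71%


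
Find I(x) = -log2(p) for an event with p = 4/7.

Information content I(x) = -log₂(p(x))
I = -log₂(4/7) = -log₂(0.5714)
I = 0.8074 bits


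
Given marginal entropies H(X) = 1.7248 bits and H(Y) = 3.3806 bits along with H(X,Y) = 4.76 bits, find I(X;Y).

I(X;Y) = H(X) + H(Y) - H(X,Y)
I(X;Y) = 1.7248 + 3.3806 - 4.76 = 0.3454 bits


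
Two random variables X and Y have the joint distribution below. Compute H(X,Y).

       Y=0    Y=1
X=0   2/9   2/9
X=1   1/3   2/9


H(X,Y) = -Σ p(x,y) log₂ p(x,y)
  p(0,0)=2/9: -0.2222 × log₂(0.2222) = 0.4822
  p(0,1)=2/9: -0.2222 × log₂(0.2222) = 0.4822
  p(1,0)=1/3: -0.3333 × log₂(0.3333) = 0.5283
  p(1,1)=2/9: -0.2222 × log₂(0.2222) = 0.4822
H(X,Y) = 1.9749 bits


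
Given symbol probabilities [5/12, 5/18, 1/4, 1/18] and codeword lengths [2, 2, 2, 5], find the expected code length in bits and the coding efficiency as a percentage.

Average length L = Σ p_i × l_i = 2.1667 bits
Entropy H = 1.7713 bits
Efficiency η = H/L × 100% = 81.75%


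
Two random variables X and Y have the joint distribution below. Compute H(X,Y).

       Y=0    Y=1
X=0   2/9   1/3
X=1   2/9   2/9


H(X,Y) = -Σ p(x,y) log₂ p(x,y)
  p(0,0)=2/9: -0.2222 × log₂(0.2222) = 0.4822
  p(0,1)=1/3: -0.3333 × log₂(0.3333) = 0.5283
  p(1,0)=2/9: -0.2222 × log₂(0.2222) = 0.4822
  p(1,1)=2/9: -0.2222 × log₂(0.2222) = 0.4822
H(X,Y) = 1.9749 bits


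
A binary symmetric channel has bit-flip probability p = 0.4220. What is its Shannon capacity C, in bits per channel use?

For BSC with error probability p:
C = 1 - H(p) where H(p) is binary entropy
H(0.4220) = -0.4220 × log₂(0.4220) - 0.5780 × log₂(0.5780)
H(p) = 0.9824
C = 1 - 0.9824 = 0.0176 bits/use


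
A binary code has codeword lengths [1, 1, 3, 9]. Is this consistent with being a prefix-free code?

Kraft inequality: Σ 2^(-l_i) ≤ 1 for prefix-free code
Calculating: 2^(-1) + 2^(-1) + 2^(-3) + 2^(-9)
= 0.5 + 0.5 + 0.125 + 0.001953125
= 1.1270
Since 1.1270 > 1, prefix-free code does not exist


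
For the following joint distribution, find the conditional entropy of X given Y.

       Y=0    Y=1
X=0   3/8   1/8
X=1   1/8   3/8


H(X|Y) = Σ_y p(y) H(X|Y=y)
  p(Y=0) = 1/2, H(X|Y=0) = 0.8113
  p(Y=1) = 1/2, H(X|Y=1) = 0.8113
H(X|Y) = 0.5000×0.8113 + 0.5000×0.8113 = 0.8113 bits


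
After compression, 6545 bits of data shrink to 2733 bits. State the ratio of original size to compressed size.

Compression ratio = Original / Compressed
= 6545 / 2733 = 2.39:1


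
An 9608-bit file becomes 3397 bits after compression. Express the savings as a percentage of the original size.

Space savings = (1 - Compressed/Original) × 100%
= (1 - 3397/9608) × 100%
= 64.64%


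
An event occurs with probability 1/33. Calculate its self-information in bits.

Information content I(x) = -log₂(p(x))
I = -log₂(1/33) = -log₂(0.0303)
I = 5.0444 bits


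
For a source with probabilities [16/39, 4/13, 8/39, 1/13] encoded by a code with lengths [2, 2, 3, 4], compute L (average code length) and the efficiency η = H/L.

Average length L = Σ p_i × l_i = 2.3590 bits
Entropy H = 1.8040 bits
Efficiency η = H/L × 100% = 76.47%


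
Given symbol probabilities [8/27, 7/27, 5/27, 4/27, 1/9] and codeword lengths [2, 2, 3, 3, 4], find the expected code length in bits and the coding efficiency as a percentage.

Average length L = Σ p_i × l_i = 2.5556 bits
Entropy H = 2.2358 bits
Efficiency η = H/L × 100% = 87.49%


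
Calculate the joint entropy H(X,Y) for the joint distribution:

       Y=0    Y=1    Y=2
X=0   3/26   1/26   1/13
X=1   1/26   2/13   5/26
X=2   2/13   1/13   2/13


H(X,Y) = -Σ p(x,y) log₂ p(x,y)
  p(0,0)=3/26: -0.1154 × log₂(0.1154) = 0.3595
  p(0,1)=1/26: -0.0385 × log₂(0.0385) = 0.1808
  p(0,2)=1/13: -0.0769 × log₂(0.0769) = 0.2846
  p(1,0)=1/26: -0.0385 × log₂(0.0385) = 0.1808
  p(1,1)=2/13: -0.1538 × log₂(0.1538) = 0.4155
  p(1,2)=5/26: -0.1923 × log₂(0.1923) = 0.4574
  p(2,0)=2/13: -0.1538 × log₂(0.1538) = 0.4155
  p(2,1)=1/13: -0.0769 × log₂(0.0769) = 0.2846
  p(2,2)=2/13: -0.1538 × log₂(0.1538) = 0.4155
H(X,Y) = 2.9941 bits


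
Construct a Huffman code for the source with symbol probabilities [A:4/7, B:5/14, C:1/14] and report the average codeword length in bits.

Huffman tree construction:
Combine smallest probabilities repeatedly
Resulting codes:
  A: 1 (length 1)
  B: 01 (length 2)
  C: 00 (length 2)
Average length = Σ p(s) × length(s) = 1.4286 bits


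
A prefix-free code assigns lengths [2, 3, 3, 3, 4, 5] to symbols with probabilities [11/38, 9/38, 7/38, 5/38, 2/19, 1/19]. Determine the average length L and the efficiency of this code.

Average length L = Σ p_i × l_i = 2.9211 bits
Entropy H = 2.4099 bits
Efficiency η = H/L × 100% = 82.50%


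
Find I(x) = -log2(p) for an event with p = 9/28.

Information content I(x) = -log₂(p(x))
I = -log₂(9/28) = -log₂(0.3214)
I = 1.6374 bits


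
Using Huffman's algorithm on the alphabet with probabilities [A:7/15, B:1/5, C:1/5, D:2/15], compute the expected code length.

Huffman tree construction:
Combine smallest probabilities repeatedly
Resulting codes:
  A: 0 (length 1)
  B: 111 (length 3)
  C: 10 (length 2)
  D: 110 (length 3)
Average length = Σ p(s) × length(s) = 1.8667 bits


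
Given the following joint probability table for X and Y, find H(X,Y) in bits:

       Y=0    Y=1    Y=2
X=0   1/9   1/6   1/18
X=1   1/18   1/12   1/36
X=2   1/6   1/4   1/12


H(X,Y) = -Σ p(x,y) log₂ p(x,y)
  p(0,0)=1/9: -0.1111 × log₂(0.1111) = 0.3522
  p(0,1)=1/6: -0.1667 × log₂(0.1667) = 0.4308
  p(0,2)=1/18: -0.0556 × log₂(0.0556) = 0.2317
  p(1,0)=1/18: -0.0556 × log₂(0.0556) = 0.2317
  p(1,1)=1/12: -0.0833 × log₂(0.0833) = 0.2987
  p(1,2)=1/36: -0.0278 × log₂(0.0278) = 0.1436
  p(2,0)=1/6: -0.1667 × log₂(0.1667) = 0.4308
  p(2,1)=1/4: -0.2500 × log₂(0.2500) = 0.5000
  p(2,2)=1/12: -0.0833 × log₂(0.0833) = 0.2987
H(X,Y) = 2.9183 bits


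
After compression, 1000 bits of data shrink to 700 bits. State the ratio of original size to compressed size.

Compression ratio = Original / Compressed
= 1000 / 700 = 1.43:1


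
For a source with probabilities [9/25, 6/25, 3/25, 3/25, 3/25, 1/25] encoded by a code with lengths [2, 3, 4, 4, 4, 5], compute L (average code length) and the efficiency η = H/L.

Average length L = Σ p_i × l_i = 3.0800 bits
Entropy H = 2.3117 bits
Efficiency η = H/L × 100% = 75.06%


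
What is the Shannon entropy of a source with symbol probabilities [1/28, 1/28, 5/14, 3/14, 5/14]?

H(X) = -Σ p(x) log₂ p(x)
  -1/28 × log₂(1/28) = 0.1717
  -1/28 × log₂(1/28) = 0.1717
  -5/14 × log₂(5/14) = 0.5305
  -3/14 × log₂(3/14) = 0.4762
  -5/14 × log₂(5/14) = 0.5305
H(X) = 1.8806 bits


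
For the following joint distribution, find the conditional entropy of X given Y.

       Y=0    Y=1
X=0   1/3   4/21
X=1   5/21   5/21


H(X|Y) = Σ_y p(y) H(X|Y=y)
  p(Y=0) = 4/7, H(X|Y=0) = 0.9799
  p(Y=1) = 3/7, H(X|Y=1) = 0.9911
H(X|Y) = 0.5714×0.9799 + 0.4286×0.9911 = 0.9847 bits


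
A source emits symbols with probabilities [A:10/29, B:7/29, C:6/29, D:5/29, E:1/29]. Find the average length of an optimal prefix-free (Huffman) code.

Huffman tree construction:
Combine smallest probabilities repeatedly
Resulting codes:
  A: 11 (length 2)
  B: 10 (length 2)
  C: 00 (length 2)
  D: 011 (length 3)
  E: 010 (length 3)
Average length = Σ p(s) × length(s) = 2.2069 bits


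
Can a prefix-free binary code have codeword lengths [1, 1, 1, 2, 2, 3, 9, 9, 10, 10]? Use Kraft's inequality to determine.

Kraft inequality: Σ 2^(-l_i) ≤ 1 for prefix-free code
Calculating: 2^(-1) + 2^(-1) + 2^(-1) + 2^(-2) + 2^(-2) + 2^(-3) + 2^(-9) + 2^(-9) + 2^(-10) + 2^(-10)
= 0.5 + 0.5 + 0.5 + 0.25 + 0.25 + 0.125 + 0.001953125 + 0.001953125 + 0.0009765625 + 0.0009765625
= 2.1309
Since 2.1309 > 1, prefix-free code does not exist


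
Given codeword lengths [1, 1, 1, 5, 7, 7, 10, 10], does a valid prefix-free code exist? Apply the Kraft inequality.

Kraft inequality: Σ 2^(-l_i) ≤ 1 for prefix-free code
Calculating: 2^(-1) + 2^(-1) + 2^(-1) + 2^(-5) + 2^(-7) + 2^(-7) + 2^(-10) + 2^(-10)
= 0.5 + 0.5 + 0.5 + 0.03125 + 0.0078125 + 0.0078125 + 0.0009765625 + 0.0009765625
= 1.5488
Since 1.5488 > 1, prefix-free code does not exist


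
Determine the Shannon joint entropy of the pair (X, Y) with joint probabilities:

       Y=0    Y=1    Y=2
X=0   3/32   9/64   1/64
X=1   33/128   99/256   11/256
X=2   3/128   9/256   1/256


H(X,Y) = -Σ p(x,y) log₂ p(x,y)
  p(0,0)=3/32: -0.0938 × log₂(0.0938) = 0.3202
  p(0,1)=9/64: -0.1406 × log₂(0.1406) = 0.3980
  p(0,2)=1/64: -0.0156 × log₂(0.0156) = 0.0938
  p(1,0)=33/128: -0.2578 × log₂(0.2578) = 0.5042
  p(1,1)=99/256: -0.3867 × log₂(0.3867) = 0.5301
  p(1,2)=11/256: -0.0430 × log₂(0.0430) = 0.1951
  p(2,0)=3/128: -0.0234 × log₂(0.0234) = 0.1269
  p(2,1)=9/256: -0.0352 × log₂(0.0352) = 0.1698
  p(2,2)=1/256: -0.0039 × log₂(0.0039) = 0.0312
H(X,Y) = 2.3692 bits


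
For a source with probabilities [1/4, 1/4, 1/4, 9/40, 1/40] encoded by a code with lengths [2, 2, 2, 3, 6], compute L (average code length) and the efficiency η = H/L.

Average length L = Σ p_i × l_i = 2.3250 bits
Entropy H = 2.1172 bits
Efficiency η = H/L × 100% = 91.06%


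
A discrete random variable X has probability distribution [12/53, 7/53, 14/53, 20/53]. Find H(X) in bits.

H(X) = -Σ p(x) log₂ p(x)
  -12/53 × log₂(12/53) = 0.4852
  -7/53 × log₂(7/53) = 0.3857
  -14/53 × log₂(14/53) = 0.5073
  -20/53 × log₂(20/53) = 0.5306
H(X) = 1.9088 bits


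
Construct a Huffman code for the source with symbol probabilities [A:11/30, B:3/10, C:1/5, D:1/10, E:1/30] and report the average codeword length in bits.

Huffman tree construction:
Combine smallest probabilities repeatedly
Resulting codes:
  A: 0 (length 1)
  B: 10 (length 2)
  C: 111 (length 3)
  D: 1101 (length 4)
  E: 1100 (length 4)
Average length = Σ p(s) × length(s) = 2.1000 bits


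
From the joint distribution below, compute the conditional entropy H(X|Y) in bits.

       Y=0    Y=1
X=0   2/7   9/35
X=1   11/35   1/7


H(X|Y) = Σ_y p(y) H(X|Y=y)
  p(Y=0) = 3/5, H(X|Y=0) = 0.9984
  p(Y=1) = 2/5, H(X|Y=1) = 0.9403
H(X|Y) = 0.6000×0.9984 + 0.4000×0.9403 = 0.9751 bits


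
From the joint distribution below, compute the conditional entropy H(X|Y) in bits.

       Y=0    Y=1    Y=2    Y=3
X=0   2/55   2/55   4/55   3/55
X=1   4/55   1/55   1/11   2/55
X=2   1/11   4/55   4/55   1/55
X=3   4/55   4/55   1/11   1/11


H(X|Y) = Σ_y p(y) H(X|Y=y)
  p(Y=0) = 3/11, H(X|Y=0) = 1.9329
  p(Y=1) = 1/5, H(X|Y=1) = 1.8231
  p(Y=2) = 18/55, H(X|Y=2) = 1.9911
  p(Y=3) = 1/5, H(X|Y=3) = 1.7899
H(X|Y) = 0.2727×1.9329 + 0.2000×1.8231 + 0.3273×1.9911 + 0.2000×1.7899 = 1.9014 bits


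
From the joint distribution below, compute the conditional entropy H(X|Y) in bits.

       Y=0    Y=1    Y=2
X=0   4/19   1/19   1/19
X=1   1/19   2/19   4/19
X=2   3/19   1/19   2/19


H(X|Y) = Σ_y p(y) H(X|Y=y)
  p(Y=0) = 8/19, H(X|Y=0) = 1.4056
  p(Y=1) = 4/19, H(X|Y=1) = 1.5000
  p(Y=2) = 7/19, H(X|Y=2) = 1.3788
H(X|Y) = 0.4211×1.4056 + 0.2105×1.5000 + 0.3684×1.3788 = 1.4156 bits
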